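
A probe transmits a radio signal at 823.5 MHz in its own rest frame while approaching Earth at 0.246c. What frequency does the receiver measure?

1058.6 MHz

Relativistic Doppler for frequency: f' = f₀ · √((1 + β)/(1 − β)).
f' = 823.5 × √(1.2460/0.7540) = 823.5 × 1.28550 ≈ 1058.6 MHz.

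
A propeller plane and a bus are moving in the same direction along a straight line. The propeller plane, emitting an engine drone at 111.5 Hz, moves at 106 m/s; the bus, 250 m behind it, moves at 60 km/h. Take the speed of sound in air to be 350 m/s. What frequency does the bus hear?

90 Hz

60 km/h = 16.67 m/s.
The bus is behind, so the propeller plane is moving away from it while the bus is moving toward the propeller plane.
With source receding and observer approaching, f' = f · (v + v_o)/(v + v_s).
f' = 111.5 × (350 + 16.67)/(350 + 106) = 111.5 × 366.67/456 ≈ 90 Hz.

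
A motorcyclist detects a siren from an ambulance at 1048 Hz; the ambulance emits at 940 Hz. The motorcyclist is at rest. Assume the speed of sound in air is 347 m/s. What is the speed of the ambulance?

36 m/s

f' > f, so the ambulance is approaching.
f' = f · v/(v − v_s) ⇒ v_s = v · |1 − f/f'|.
v_s = 347 × |1 − 940/1048| = 347 × 0.1031 ≈ 36 m/s.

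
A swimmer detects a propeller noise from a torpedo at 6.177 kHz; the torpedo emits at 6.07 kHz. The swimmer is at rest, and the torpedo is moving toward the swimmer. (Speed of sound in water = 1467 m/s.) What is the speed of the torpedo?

25 m/s

f' = f · v/(v − v_s) ⇒ v_s = v · |1 − f/f'|.
v_s = 1467 × |1 − 6.07/6.177| = 1467 × 0.01732 ≈ 25 m/s.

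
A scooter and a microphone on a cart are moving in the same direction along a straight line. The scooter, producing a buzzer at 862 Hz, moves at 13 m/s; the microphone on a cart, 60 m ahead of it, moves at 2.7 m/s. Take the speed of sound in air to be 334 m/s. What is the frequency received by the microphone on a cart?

890 Hz

The microphone on a cart is ahead, so the scooter is moving toward it while the microphone on a cart is moving away from the scooter.
General Doppler shift: f' = f · (v − v_o)/(v − v_s).
f' = 862 × (334 − 2.7)/(334 − 13) = 862 × 331.3/321 ≈ 890 Hz.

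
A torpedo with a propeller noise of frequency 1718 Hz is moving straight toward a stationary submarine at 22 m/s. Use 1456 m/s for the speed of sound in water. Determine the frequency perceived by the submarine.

1744 Hz

Only the source moves, toward the listener, so f' = f · v/(v − v_s).
f' = 1718 × 1456/(1456 − 22) = 1718 × 1456/1434 ≈ 1744 Hz.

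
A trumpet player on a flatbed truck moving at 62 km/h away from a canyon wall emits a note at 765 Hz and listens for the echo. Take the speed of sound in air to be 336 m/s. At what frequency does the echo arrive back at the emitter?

62 km/h = 17.22 m/s.
The canyon wall receives the sound from a moving source: f₁ = f₀ · v/(v + v_e) = 765 × 336/353.22 ≈ 728 Hz.
On the return leg the trumpet player on a flatbed truck is a moving observer: f₂ = f₁ · (v − v_e)/v = 728 × 318.78/336 ≈ 690 Hz.
Equivalently f₂ = f₀ · (v − v_e)/(v + v_e).

690 Hz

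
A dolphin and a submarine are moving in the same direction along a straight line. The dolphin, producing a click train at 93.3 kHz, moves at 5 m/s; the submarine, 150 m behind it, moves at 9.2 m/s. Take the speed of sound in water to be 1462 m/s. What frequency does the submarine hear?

93.6 kHz

The submarine is behind, so the dolphin is moving away from it while the submarine is moving toward the dolphin.
With source receding and observer approaching, f' = f · (v + v_o)/(v + v_s).
f' = 93.3 × (1462 + 9.2)/(1462 + 5) = 93.3 × 1471.2/1467 ≈ 93.6 kHz.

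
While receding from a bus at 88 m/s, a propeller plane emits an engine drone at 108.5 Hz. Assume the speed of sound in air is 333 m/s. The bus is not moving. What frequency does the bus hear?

With the source moving away from a stationary observer, f' = f · v/(v + v_s).
f' = 108.5 × 333/(333 + 88) = 108.5 × 333/421 ≈ 86 Hz.

86 Hz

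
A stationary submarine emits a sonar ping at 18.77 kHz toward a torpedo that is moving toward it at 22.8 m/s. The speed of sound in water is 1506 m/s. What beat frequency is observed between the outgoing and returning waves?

At the torpedo (a moving observer), f₁ = f₀ · (v + u)/v = 18.77 × 1528.8/1506 ≈ 19.054 kHz.
On reflection it acts as a source moving toward the stationary detector: f₂ = f₁ · v/(v − u) = 19.054 × 1506/1483.2 ≈ 19.347 kHz.
Beat frequency (with f₀ = 18770 Hz): |f₂ − f₀| = 2u·f₀/(v − u) = 2 × 22.8 × 18770/1483.2 ≈ 577 Hz.

577 Hz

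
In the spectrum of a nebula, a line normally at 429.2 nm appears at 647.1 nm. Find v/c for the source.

0.389c

λ'/λ₀ = 1.5077 > 1 (redshift), so the source is receding.
λ'/λ₀ = √((1 + β)/(1 − β)) for a receding source ⇒ β = (r² − 1)/(r² + 1) with r = λ'/λ₀.
β = (2.2731 − 1)/(2.2731 + 1) ≈ 0.389.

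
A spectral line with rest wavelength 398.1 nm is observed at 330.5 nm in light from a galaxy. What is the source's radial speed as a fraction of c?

λ'/λ₀ = 0.8302 < 1 (blueshift), so the source is approaching.
λ'/λ₀ = √((1 − β)/(1 + β)) for an approaching source ⇒ β = (1 − r²)/(1 + r²) with r = λ'/λ₀.
β = (1 − 0.6892)/(1 + 0.6892) ≈ 0.184.

0.184c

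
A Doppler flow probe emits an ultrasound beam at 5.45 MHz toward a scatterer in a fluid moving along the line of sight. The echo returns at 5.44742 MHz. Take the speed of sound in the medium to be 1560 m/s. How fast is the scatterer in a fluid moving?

Double Doppler shift off a moving reflector: f₂ = f₀ · (v + u)/(v − u) (u > 0 toward emitter).
Rearranging, u = v · (f₂ − f₀)/(f₂ + f₀) = 1560 × -0.00258/10.89742 ≈ -0.37 m/s.
So the scatterer in a fluid is moving at 0.37 m/s away from the emitter.

0.37 m/s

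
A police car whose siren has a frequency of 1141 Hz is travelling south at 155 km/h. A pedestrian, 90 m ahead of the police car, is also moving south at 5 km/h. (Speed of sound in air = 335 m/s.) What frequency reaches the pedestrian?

1304 Hz

155 km/h = 43.06 m/s; 5 km/h = 1.389 m/s.
The pedestrian is ahead, so the police car is moving toward it while the pedestrian is moving away from the police car.
Both move, so f' = f · (v − v_o)/(v − v_s).
f' = 1141 × (335 − 1.389)/(335 − 43.06) = 1141 × 333.61/291.94 ≈ 1304 Hz.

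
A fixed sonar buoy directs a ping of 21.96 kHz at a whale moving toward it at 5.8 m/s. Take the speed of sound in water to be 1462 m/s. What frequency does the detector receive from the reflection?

The whale first receives the wave as a moving observer: f₁ = f₀ · (v + u)/v = 21.96 × (1462 + 5.8)/1462 ≈ 22.0 kHz.
The reflection then acts as a moving source: f₂ = f₁ · v/(v − u) ≈ 22.1 kHz.
Equivalently f₂ = f₀ · (v + u)/(v − u).

22.1 kHz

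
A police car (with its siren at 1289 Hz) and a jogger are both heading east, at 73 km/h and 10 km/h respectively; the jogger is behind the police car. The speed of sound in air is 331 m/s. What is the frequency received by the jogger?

73 km/h = 20.28 m/s; 10 km/h = 2.778 m/s.
The jogger is behind, so the police car is moving away from it while the jogger is moving toward the police car.
Both move, so f' = f · (v + v_o)/(v + v_s).
f' = 1289 × (331 + 2.778)/(331 + 20.28) = 1289 × 333.78/351.28 ≈ 1225 Hz.

1225 Hz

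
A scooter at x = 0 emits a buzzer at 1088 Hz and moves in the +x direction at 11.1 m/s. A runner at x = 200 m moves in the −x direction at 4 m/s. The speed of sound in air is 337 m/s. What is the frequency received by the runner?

1138 Hz

The observer lies on the +x side, so the source is heading toward the observer and the observer is heading toward the source.
Both move, so f' = f · (v + v_o)/(v − v_s).
f' = 1088 × (337 + 4)/(337 − 11.1) = 1088 × 341/325.9 ≈ 1138 Hz.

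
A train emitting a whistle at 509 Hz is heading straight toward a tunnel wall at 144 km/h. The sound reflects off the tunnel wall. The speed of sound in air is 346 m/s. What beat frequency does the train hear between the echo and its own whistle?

144 km/h = 40 m/s.
The tunnel wall receives the sound from a moving source: f₁ = f₀ · v/(v − v_e) = 509 × 346/306 ≈ 575.5 Hz.
On the return leg the train is a moving observer: f₂ = f₁ · (v + v_e)/v = 575.5 × 386/346 ≈ 642.1 Hz.
Beat against the emitted tone: |f₂ − f₀| = 2v_e·f₀/(v − v_e) = 2 × 40 × 509/306 ≈ 133 Hz.

133 Hz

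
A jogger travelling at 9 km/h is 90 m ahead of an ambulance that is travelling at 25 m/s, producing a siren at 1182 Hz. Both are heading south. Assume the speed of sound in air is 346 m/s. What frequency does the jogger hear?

1265 Hz

9 km/h = 2.5 m/s.
The jogger is ahead, so the ambulance is moving toward it while the jogger is moving away from the ambulance.
Both move, so f' = f · (v − v_o)/(v − v_s).
f' = 1182 × (346 − 2.5)/(346 − 25) = 1182 × 343.5/321 ≈ 1265 Hz.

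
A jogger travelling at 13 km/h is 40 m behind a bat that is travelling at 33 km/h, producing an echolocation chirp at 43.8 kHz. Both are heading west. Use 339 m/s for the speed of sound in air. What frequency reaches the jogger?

33 km/h = 9.167 m/s; 13 km/h = 3.611 m/s.
The jogger is behind, so the bat is moving away from it while the jogger is moving toward the bat.
Both move, so f' = f · (v + v_o)/(v + v_s).
f' = 43.8 × (339 + 3.611)/(339 + 9.167) = 43.8 × 342.61/348.17 ≈ 43.1 kHz.

43.1 kHz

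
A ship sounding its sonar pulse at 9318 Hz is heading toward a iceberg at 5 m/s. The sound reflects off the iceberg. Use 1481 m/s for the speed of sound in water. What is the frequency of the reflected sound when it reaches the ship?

9381 Hz

The iceberg receives the sound from a moving source: f₁ = f₀ · v/(v − v_e) = 9318 × 1481/1476 ≈ 9350 Hz.
On the return leg the ship is a moving observer: f₂ = f₁ · (v + v_e)/v = 9350 × 1486/1481 ≈ 9381 Hz.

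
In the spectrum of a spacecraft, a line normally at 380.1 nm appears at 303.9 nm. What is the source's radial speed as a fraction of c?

λ'/λ₀ = 0.7995 < 1 (blueshift), so the source is approaching.
λ'/λ₀ = √((1 − β)/(1 + β)) for an approaching source ⇒ β = (1 − r²)/(1 + r²) with r = λ'/λ₀.
β = (1 − 0.6392)/(1 + 0.6392) ≈ 0.220.

0.220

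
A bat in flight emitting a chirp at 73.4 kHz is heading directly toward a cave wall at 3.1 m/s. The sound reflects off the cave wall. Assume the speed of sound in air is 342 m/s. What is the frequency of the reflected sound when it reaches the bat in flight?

74.7 kHz

The cave wall receives the sound from a moving source: f₁ = f₀ · v/(v − v_e) = 73.4 × 342/338.9 ≈ 74.1 kHz.
On the return leg the bat in flight is a moving observer: f₂ = f₁ · (v + v_e)/v = 74.1 × 345.1/342 ≈ 74.7 kHz.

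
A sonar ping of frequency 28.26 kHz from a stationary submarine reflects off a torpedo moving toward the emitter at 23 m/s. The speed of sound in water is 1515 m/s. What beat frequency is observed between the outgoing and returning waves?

871 Hz

The torpedo first receives the wave as a moving observer: f₁ = f₀ · (v + u)/v = 28.26 × (1515 + 23)/1515 ≈ 28.689 kHz.
On reflection it acts as a source moving toward the stationary detector: f₂ = f₁ · v/(v − u) = 28.689 × 1515/1492 ≈ 29.131 kHz.
Equivalently f₂ = f₀ · (v + u)/(v − u).
Beat frequency (with f₀ = 28260 Hz): |f₂ − f₀| = 2u·f₀/(v − u) = 2 × 23 × 28260/1492 ≈ 871 Hz.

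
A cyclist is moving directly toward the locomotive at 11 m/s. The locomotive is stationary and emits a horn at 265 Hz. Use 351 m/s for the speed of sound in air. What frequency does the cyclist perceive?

Moving observer, stationary source: f' = f · (v + v_o)/v.
f' = 265 × (351 + 11)/351 = 265 × 362/351 ≈ 273 Hz.

273 Hz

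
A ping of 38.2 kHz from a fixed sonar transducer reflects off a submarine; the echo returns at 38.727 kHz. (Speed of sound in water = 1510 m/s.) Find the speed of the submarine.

10.3 m/s

Double Doppler shift off a moving reflector: f₂ = f₀ · (v + u)/(v − u) (u > 0 toward emitter).
Rearranging, u = v · (f₂ − f₀)/(f₂ + f₀) = 1510 × 0.527/76.927 ≈ 10.3 m/s.
So the submarine is moving at 10.3 m/s toward the emitter.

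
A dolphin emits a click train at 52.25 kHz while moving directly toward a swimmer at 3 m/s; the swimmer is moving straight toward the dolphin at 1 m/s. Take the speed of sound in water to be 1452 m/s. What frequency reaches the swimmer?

52.4 kHz

With source approaching and observer approaching, f' = f · (v + v_o)/(v − v_s).
f' = 52.25 × (1452 + 1)/(1452 − 3) = 52.25 × 1453/1449 ≈ 52.4 kHz.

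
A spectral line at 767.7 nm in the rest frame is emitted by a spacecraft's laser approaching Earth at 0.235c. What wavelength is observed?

Relativistic Doppler for wavelength: λ' = λ₀ · √((1 − β)/(1 + β)).
λ' = 767.7 × √(0.7650/1.2350) = 767.7 × 0.78704 ≈ 604.2 nm.

604.2 nm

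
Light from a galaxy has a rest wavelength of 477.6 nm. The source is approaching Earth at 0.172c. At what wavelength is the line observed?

Relativistic Doppler for wavelength: λ' = λ₀ · √((1 − β)/(1 + β)).
λ' = 477.6 × √(0.8280/1.1720) = 477.6 × 0.84053 ≈ 401.4 nm.

401.4 nm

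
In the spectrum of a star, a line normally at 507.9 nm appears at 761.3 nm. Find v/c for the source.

λ'/λ₀ = 1.4989 > 1 (redshift), so the source is receding.
λ'/λ₀ = √((1 + β)/(1 − β)) for a receding source ⇒ β = (r² − 1)/(r² + 1) with r = λ'/λ₀.
β = (2.2468 − 1)/(2.2468 + 1) ≈ 0.384.

0.384c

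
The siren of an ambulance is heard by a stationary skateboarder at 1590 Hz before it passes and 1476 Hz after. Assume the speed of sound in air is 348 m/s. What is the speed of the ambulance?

f₁/f₂ = (v + v_s)/(v − v_s), so v_s = v · (f₁ − f₂)/(f₁ + f₂).
v_s = 348 × (1590 − 1476)/(1590 + 1476) = 348 × 114/3066 ≈ 12.9 m/s.

12.9 m/s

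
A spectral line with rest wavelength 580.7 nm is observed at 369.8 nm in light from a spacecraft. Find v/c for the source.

0.423c

λ'/λ₀ = 0.6368 < 1 (blueshift), so the source is approaching.
λ'/λ₀ = √((1 − β)/(1 + β)) for an approaching source ⇒ β = (1 − r²)/(1 + r²) with r = λ'/λ₀.
β = (1 − 0.4055)/(1 + 0.4055) ≈ 0.423.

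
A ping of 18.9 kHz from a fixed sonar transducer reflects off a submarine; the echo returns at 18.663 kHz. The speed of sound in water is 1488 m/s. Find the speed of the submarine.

Double Doppler shift off a moving reflector: f₂ = f₀ · (v + u)/(v − u) (u > 0 toward emitter).
Rearranging, u = v · (f₂ − f₀)/(f₂ + f₀) = 1488 × -0.237/37.563 ≈ -9.4 m/s.
So the submarine is moving at 9.4 m/s away from the emitter.

9.4 m/s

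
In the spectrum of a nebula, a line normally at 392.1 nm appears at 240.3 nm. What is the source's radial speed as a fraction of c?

0.454c

λ'/λ₀ = 0.6129 < 1 (blueshift), so the source is approaching.
λ'/λ₀ = √((1 − β)/(1 + β)) for an approaching source ⇒ β = (1 − r²)/(1 + r²) with r = λ'/λ₀.
β = (1 − 0.3756)/(1 + 0.3756) ≈ 0.454.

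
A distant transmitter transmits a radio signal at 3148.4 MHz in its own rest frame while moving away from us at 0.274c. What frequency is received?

Relativistic Doppler for frequency: f' = f₀ · √((1 − β)/(1 + β)).
f' = 3148.4 × √(0.7260/1.2740) = 3148.4 × 0.75489 ≈ 2376.7 MHz.

2376.7 MHz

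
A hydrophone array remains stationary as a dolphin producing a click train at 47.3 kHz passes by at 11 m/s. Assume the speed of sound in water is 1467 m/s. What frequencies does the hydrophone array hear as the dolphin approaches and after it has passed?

Approaching: f₁ = f · v/(v − v_s) = 47.3 × 1467/1456 ≈ 47.7 kHz.
Receding: f₂ = f · v/(v + v_s) = 47.3 × 1467/1478 ≈ 46.9 kHz.

47.7 kHz approaching; 46.9 kHz receding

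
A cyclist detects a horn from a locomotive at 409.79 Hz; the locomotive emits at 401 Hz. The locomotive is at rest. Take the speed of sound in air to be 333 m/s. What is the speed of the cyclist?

7.3 m/s

f' > f, so the cyclist is approaching.
f' = f · (v + v_o)/v ⇒ v_o = v · |f'/f − 1|.
v_o = 333 × |409.79/401 − 1| = 333 × 0.02192 ≈ 7.3 m/s.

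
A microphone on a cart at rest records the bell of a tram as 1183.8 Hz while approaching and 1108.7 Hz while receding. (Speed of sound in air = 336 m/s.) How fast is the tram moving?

f₁/f₂ = (v + v_s)/(v − v_s), so v_s = v · (f₁ − f₂)/(f₁ + f₂).
v_s = 336 × (1183.8 − 1108.7)/(1183.8 + 1108.7) = 336 × 75.1/2292.5 ≈ 11.0 m/s.

11.0 m/s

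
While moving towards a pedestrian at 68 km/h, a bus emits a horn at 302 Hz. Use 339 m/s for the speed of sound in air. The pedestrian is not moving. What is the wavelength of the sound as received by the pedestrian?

1.06 m

68 km/h = 18.89 m/s.
Only the source moves, toward the listener, so f' = f · v/(v − v_s).
f' = 302 × 339/(339 − 18.89) ≈ 320 Hz.
λ' = v/f' = 339/319.82 ≈ 1.06 m.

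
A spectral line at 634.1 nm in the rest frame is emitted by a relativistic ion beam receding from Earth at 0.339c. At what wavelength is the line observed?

902.5 nm

Relativistic Doppler for wavelength: λ' = λ₀ · √((1 + β)/(1 − β)).
λ' = 634.1 × √(1.3390/0.6610) = 634.1 × 1.42328 ≈ 902.5 nm.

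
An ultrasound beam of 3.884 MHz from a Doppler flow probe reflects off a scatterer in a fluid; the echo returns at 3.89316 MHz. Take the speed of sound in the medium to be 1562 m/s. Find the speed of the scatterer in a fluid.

Double Doppler shift off a moving reflector: f₂ = f₀ · (v + u)/(v − u) (u > 0 toward emitter).
Rearranging, u = v · (f₂ − f₀)/(f₂ + f₀) = 1562 × 0.00916/7.77716 ≈ 1.84 m/s.
So the scatterer in a fluid is moving at 1.84 m/s toward the emitter.

1.84 m/s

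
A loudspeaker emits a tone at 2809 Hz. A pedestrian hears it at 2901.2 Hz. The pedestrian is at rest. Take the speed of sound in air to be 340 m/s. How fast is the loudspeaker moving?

f' > f, so the loudspeaker is approaching.
f' = f · v/(v − v_s) ⇒ v_s = v · |1 − f/f'|.
v_s = 340 × |1 − 2809/2901.2| = 340 × 0.03178 ≈ 10.8 m/s.

10.8 m/s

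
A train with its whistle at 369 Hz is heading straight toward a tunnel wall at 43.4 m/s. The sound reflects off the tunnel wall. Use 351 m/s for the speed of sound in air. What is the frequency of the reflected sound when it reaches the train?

473 Hz

The tunnel wall receives the sound from a moving source: f₁ = f₀ · v/(v − v_e) = 369 × 351/307.6 ≈ 421 Hz.
On the return leg the train is a moving observer: f₂ = f₁ · (v + v_e)/v = 421 × 394.4/351 ≈ 473 Hz.
Equivalently f₂ = f₀ · (v + v_e)/(v − v_e).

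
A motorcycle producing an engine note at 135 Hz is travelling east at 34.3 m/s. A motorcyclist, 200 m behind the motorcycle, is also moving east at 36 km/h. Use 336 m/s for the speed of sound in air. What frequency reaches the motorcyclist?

126 Hz

36 km/h = 10 m/s.
The motorcyclist is behind, so the motorcycle is moving away from it while the motorcyclist is moving toward the motorcycle.
With source receding and observer approaching, f' = f · (v + v_o)/(v + v_s).
f' = 135 × (336 + 10)/(336 + 34.3) = 135 × 346/370.3 ≈ 126 Hz.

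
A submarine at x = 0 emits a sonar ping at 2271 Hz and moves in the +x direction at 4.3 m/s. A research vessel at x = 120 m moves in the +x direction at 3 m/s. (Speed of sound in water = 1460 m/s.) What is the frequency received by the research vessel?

The observer lies on the +x side, so the source is heading toward the observer and the observer is heading away from the source.
General Doppler shift: f' = f · (v − v_o)/(v − v_s).
f' = 2271 × (1460 − 3)/(1460 − 4.3) = 2271 × 1457/1455.7 ≈ 2273 Hz.

2273 Hz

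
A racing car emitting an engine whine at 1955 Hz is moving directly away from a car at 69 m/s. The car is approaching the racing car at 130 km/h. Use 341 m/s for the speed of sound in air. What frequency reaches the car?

130 km/h = 36.11 m/s.
General Doppler shift: f' = f · (v + v_o)/(v + v_s).
f' = 1955 × (341 + 36.11)/(341 + 69) = 1955 × 377.11/410 ≈ 1798 Hz.

1798 Hz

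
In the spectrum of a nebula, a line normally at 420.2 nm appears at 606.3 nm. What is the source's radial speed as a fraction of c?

λ'/λ₀ = 1.4429 > 1 (redshift), so the source is receding.
λ'/λ₀ = √((1 + β)/(1 − β)) for a receding source ⇒ β = (r² − 1)/(r² + 1) with r = λ'/λ₀.
β = (2.0819 − 1)/(2.0819 + 1) ≈ 0.351.

0.351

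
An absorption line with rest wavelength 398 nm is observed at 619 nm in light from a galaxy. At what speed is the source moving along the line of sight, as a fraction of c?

0.415c

λ'/λ₀ = 1.5553 > 1 (redshift), so the source is receding.
λ'/λ₀ = √((1 + β)/(1 − β)) for a receding source ⇒ β = (r² − 1)/(r² + 1) with r = λ'/λ₀.
β = (2.4189 − 1)/(2.4189 + 1) ≈ 0.415.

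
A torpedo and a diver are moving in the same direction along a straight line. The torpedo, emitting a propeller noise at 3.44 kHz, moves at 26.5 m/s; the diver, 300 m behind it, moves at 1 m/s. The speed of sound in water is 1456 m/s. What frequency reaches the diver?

3.38 kHz

The diver is behind, so the torpedo is moving away from it while the diver is moving toward the torpedo.
General Doppler shift: f' = f · (v + v_o)/(v + v_s).
f' = 3.44 × (1456 + 1)/(1456 + 26.5) = 3.44 × 1457/1482.5 ≈ 3.38 kHz.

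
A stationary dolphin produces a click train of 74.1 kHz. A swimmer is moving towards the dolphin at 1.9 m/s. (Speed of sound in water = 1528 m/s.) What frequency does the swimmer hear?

Only the observer moves, toward the source, so f' = f · (v + v_o)/v.
f' = 74.1 × (1528 + 1.9)/1528 = 74.1 × 1529.9/1528 ≈ 74.2 kHz.

74.2 kHz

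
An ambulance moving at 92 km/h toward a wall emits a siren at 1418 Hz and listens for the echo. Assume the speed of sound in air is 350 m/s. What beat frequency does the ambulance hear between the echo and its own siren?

223 Hz

92 km/h = 25.56 m/s.
The wall receives the sound from a moving source: f₁ = f₀ · v/(v − v_e) = 1418 × 350/324.44 ≈ 1530 Hz.
On the return leg the ambulance is a moving observer: f₂ = f₁ · (v + v_e)/v = 1530 × 375.56/350 ≈ 1641 Hz.
Beat against the emitted tone: |f₂ − f₀| = 2v_e·f₀/(v − v_e) = 2 × 25.56 × 1418/324.44 ≈ 223 Hz.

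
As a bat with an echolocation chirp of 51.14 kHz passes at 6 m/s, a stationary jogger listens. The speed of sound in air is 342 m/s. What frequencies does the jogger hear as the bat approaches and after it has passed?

52.1 kHz approaching; 50.3 kHz receding

Approaching: f₁ = f · v/(v − v_s) = 51.14 × 342/336 ≈ 52.1 kHz.
Receding: f₂ = f · v/(v + v_s) = 51.14 × 342/348 ≈ 50.3 kHz.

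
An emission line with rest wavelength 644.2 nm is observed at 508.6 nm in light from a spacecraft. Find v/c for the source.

λ'/λ₀ = 0.7895 < 1 (blueshift), so the source is approaching.
λ'/λ₀ = √((1 − β)/(1 + β)) for an approaching source ⇒ β = (1 − r²)/(1 + r²) with r = λ'/λ₀.
β = (1 − 0.6233)/(1 + 0.6233) ≈ 0.232.

0.232c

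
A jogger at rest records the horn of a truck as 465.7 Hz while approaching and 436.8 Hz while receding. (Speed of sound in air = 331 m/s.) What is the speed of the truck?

10.6 m/s

f₁/f₂ = (v + v_s)/(v − v_s), so v_s = v · (f₁ − f₂)/(f₁ + f₂).
v_s = 331 × (465.7 − 436.8)/(465.7 + 436.8) = 331 × 28.9/902.5 ≈ 10.6 m/s.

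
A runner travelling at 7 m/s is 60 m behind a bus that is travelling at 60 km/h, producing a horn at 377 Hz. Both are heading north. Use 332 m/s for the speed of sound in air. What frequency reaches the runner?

367 Hz

60 km/h = 16.67 m/s.
The runner is behind, so the bus is moving away from it while the runner is moving toward the bus.
General Doppler shift: f' = f · (v + v_o)/(v + v_s).
f' = 377 × (332 + 7)/(332 + 16.67) = 377 × 339/348.67 ≈ 367 Hz.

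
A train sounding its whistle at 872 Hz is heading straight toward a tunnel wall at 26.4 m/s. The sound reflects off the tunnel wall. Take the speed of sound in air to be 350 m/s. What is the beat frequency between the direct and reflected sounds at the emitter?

142 Hz

The tunnel wall receives the sound from a moving source: f₁ = f₀ · v/(v − v_e) = 872 × 350/323.6 ≈ 943.1 Hz.
On the return leg the train is a moving observer: f₂ = f₁ · (v + v_e)/v = 943.1 × 376.4/350 ≈ 1014.3 Hz.
Equivalently f₂ = f₀ · (v + v_e)/(v − v_e).
Beat against the emitted tone: |f₂ − f₀| = 2v_e·f₀/(v − v_e) = 2 × 26.4 × 872/323.6 ≈ 142 Hz.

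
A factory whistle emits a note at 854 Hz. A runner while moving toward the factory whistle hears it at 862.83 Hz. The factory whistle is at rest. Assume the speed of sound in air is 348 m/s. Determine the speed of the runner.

f' = f · (v + v_o)/v ⇒ v_o = v · |f'/f − 1|.
v_o = 348 × |862.83/854 − 1| = 348 × 0.01034 ≈ 3.6 m/s.

3.6 m/s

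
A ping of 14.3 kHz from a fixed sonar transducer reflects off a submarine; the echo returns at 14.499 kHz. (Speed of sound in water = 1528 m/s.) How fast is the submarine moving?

10.6 m/s

Double Doppler shift off a moving reflector: f₂ = f₀ · (v + u)/(v − u) (u > 0 toward emitter).
Rearranging, u = v · (f₂ − f₀)/(f₂ + f₀) = 1528 × 0.199/28.799 ≈ 10.6 m/s.
So the submarine is moving at 10.6 m/s toward the emitter.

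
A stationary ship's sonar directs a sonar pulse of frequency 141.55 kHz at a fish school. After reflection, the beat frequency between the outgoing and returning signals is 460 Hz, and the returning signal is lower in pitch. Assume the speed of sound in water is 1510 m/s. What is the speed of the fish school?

Double Doppler shift off a moving reflector: f₂ = f₀ · (v + u)/(v − u) (u > 0 toward emitter).
Returning signal is lower, so f₂ = f₀ − Δf = 141550 − 460 = 141090 Hz.
Rearranging, u = v · (f₂ − f₀)/(f₂ + f₀) = 1510 × -460/282640 ≈ -2.46 m/s.
So the fish school is moving at 2.46 m/s away from the emitter.

2.46 m/s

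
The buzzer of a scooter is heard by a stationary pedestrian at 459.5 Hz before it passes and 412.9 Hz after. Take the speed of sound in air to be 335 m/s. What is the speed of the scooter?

f₁/f₂ = (v + v_s)/(v − v_s), so v_s = v · (f₁ − f₂)/(f₁ + f₂).
v_s = 335 × (459.5 − 412.9)/(459.5 + 412.9) = 335 × 46.6/872.4 ≈ 17.9 m/s.

17.9 m/s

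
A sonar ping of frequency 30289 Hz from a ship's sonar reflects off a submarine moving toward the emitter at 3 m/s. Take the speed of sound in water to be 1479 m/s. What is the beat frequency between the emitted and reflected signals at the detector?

123 Hz

The submarine first receives the wave as a moving observer: f₁ = f₀ · (v + u)/v = 30289 × (1479 + 3)/1479 ≈ 30350.4 Hz.
The reflection then acts as a moving source: f₂ = f₁ · v/(v − u) ≈ 30412.1 Hz.
Beat frequency: |f₂ − f₀| = 2u·f₀/(v − u) = 2 × 3 × 30289/1476 ≈ 123 Hz.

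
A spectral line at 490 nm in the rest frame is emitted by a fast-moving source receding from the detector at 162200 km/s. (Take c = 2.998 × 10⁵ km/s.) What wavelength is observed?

β = v/c = 162200/299800 = 0.5410.
Relativistic Doppler for wavelength: λ' = λ₀ · √((1 + β)/(1 − β)).
λ' = 490 × √(1.5410/0.4590) = 490 × 1.83236 ≈ 897.9 nm.

897.9 nm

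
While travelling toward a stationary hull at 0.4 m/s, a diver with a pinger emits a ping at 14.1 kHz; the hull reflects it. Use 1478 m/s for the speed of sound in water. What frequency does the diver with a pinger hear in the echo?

The hull receives the sound from a moving source: f₁ = f₀ · v/(v − v_e) = 14.1 × 1478/1477.6 ≈ 14.10 kHz.
On the return leg the diver with a pinger is a moving observer: f₂ = f₁ · (v + v_e)/v = 14.10 × 1478.4/1478 ≈ 14.11 kHz.

14.11 kHz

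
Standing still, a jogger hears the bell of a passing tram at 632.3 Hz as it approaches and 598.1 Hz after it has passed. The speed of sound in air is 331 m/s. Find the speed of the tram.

9.2 m/s

f₁/f₂ = (v + v_s)/(v − v_s), so v_s = v · (f₁ − f₂)/(f₁ + f₂).
v_s = 331 × (632.3 − 598.1)/(632.3 + 598.1) = 331 × 34.2/1230.4 ≈ 9.2 m/s.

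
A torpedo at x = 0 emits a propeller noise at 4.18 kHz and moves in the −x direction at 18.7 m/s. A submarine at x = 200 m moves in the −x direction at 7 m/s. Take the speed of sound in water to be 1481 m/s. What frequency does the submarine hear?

The observer lies on the +x side, so the source is heading away from the observer and the observer is heading toward the source.
Both move, so f' = f · (v + v_o)/(v + v_s).
f' = 4.18 × (1481 + 7)/(1481 + 18.7) = 4.18 × 1488/1499.7 ≈ 4.15 kHz.

4.15 kHz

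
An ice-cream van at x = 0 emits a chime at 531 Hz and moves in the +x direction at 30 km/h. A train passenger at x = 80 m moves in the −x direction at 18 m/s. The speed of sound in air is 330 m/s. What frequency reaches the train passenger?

30 km/h = 8.333 m/s.
The observer lies on the +x side, so the source is heading toward the observer and the observer is heading toward the source.
Both move, so f' = f · (v + v_o)/(v − v_s).
f' = 531 × (330 + 18)/(330 − 8.333) = 531 × 348/321.67 ≈ 574 Hz.

574 Hz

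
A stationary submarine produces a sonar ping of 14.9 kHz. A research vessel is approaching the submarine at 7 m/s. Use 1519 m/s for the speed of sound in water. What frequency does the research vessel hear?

14.97 kHz

Only the observer moves, toward the source, so f' = f · (v + v_o)/v.
f' = 14.9 × (1519 + 7)/1519 = 14.9 × 1526/1519 ≈ 14.97 kHz.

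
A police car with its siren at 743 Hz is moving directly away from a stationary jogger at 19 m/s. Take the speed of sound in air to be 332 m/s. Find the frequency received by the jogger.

703 Hz

With the source moving away from a stationary observer, f' = f · v/(v + v_s).
f' = 743 × 332/(332 + 19) = 743 × 332/351 ≈ 703 Hz.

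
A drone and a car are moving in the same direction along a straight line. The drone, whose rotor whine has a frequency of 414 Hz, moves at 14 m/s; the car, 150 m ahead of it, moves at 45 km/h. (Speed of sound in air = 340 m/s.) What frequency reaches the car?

416 Hz

45 km/h = 12.5 m/s.
The car is ahead, so the drone is moving toward it while the car is moving away from the drone.
General Doppler shift: f' = f · (v − v_o)/(v − v_s).
f' = 414 × (340 − 12.5)/(340 − 14) = 414 × 327.5/326 ≈ 416 Hz.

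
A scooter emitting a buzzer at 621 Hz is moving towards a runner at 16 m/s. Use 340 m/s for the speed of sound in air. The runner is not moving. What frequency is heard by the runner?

Moving source, stationary observer: f' = f · v/(v − v_s) since the source is approaching.
f' = 621 × 340/(340 − 16) = 621 × 340/324 ≈ 652 Hz.

652 Hz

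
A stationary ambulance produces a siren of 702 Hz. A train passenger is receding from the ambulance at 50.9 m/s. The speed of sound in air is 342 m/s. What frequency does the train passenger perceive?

598 Hz

Only the observer moves, away from the source, so f' = f · (v − v_o)/v.
f' = 702 × (342 − 50.9)/342 = 702 × 291.1/342 ≈ 598 Hz.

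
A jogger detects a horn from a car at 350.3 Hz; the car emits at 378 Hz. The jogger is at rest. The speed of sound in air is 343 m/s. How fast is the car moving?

f' < f, so the car is receding.
f' = f · v/(v + v_s) ⇒ v_s = v · |1 − f/f'|.
v_s = 343 × |1 − 378/350.3| = 343 × 0.07908 ≈ 27 m/s.

27 m/s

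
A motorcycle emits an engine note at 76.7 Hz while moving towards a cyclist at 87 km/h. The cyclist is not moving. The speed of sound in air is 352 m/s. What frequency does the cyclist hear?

87 km/h = 24.17 m/s.
With the source moving toward a stationary observer, f' = f · v/(v − v_s).
f' = 76.7 × 352/(352 − 24.17) = 76.7 × 352/327.8 ≈ 82 Hz.

82 Hz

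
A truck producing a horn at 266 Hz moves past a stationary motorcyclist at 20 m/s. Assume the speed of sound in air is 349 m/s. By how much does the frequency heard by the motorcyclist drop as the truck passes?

Approaching: f₁ = f · v/(v − v_s) = 266 × 349/329 ≈ 282.2 Hz.
Receding: f₂ = f · v/(v + v_s) = 266 × 349/369 ≈ 251.6 Hz.
Drop: f₁ − f₂ = 2f·v·v_s/(v² − v_s²) = 2 × 266 × 349 × 20/(349² − 20²) ≈ 30.6 Hz.

30.6 Hz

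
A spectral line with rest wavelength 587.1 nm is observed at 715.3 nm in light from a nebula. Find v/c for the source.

0.195

λ'/λ₀ = 1.2184 > 1 (redshift), so the source is receding.
λ'/λ₀ = √((1 + β)/(1 − β)) for a receding source ⇒ β = (r² − 1)/(r² + 1) with r = λ'/λ₀.
β = (1.4844 − 1)/(1.4844 + 1) ≈ 0.195.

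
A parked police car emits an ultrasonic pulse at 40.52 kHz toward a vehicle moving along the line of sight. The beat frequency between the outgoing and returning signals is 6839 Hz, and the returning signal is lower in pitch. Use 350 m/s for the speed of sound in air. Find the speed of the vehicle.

32 m/s

Double Doppler shift off a moving reflector: f₂ = f₀ · (v + u)/(v − u) (u > 0 toward emitter).
Returning signal is lower, so f₂ = f₀ − Δf = 40520 − 6839 = 33681 Hz.
Rearranging, u = v · (f₂ − f₀)/(f₂ + f₀) = 350 × -6839/74201 ≈ -32 m/s.
So the vehicle is moving at 32 m/s away from the emitter.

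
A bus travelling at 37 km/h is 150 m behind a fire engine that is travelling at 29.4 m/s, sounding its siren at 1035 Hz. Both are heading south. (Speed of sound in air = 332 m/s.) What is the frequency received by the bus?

980 Hz

37 km/h = 10.28 m/s.
The bus is behind, so the fire engine is moving away from it while the bus is moving toward the fire engine.
General Doppler shift: f' = f · (v + v_o)/(v + v_s).
f' = 1035 × (332 + 10.28)/(332 + 29.4) = 1035 × 342.28/361.4 ≈ 980 Hz.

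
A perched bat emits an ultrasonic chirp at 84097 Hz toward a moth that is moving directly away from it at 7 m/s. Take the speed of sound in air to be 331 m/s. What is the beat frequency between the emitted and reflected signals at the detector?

3483 Hz

The moth first receives the wave as a moving observer: f₁ = f₀ · (v − u)/v = 84097 × (331 − 7)/331 ≈ 82319 Hz.
The reflection then acts as a moving source: f₂ = f₁ · v/(v + u) ≈ 80614 Hz.
Equivalently f₂ = f₀ · (v − u)/(v + u).
Beat frequency: |f₂ − f₀| = 2u·f₀/(v + u) = 2 × 7 × 84097/338 ≈ 3483 Hz.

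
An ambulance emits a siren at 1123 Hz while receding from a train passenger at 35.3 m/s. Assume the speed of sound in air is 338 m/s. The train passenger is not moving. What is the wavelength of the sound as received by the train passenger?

33.2 cm

Only the source moves, away from the listener, so f' = f · v/(v + v_s).
f' = 1123 × 338/(338 + 35.3) ≈ 1017 Hz.
λ' = v/f' = 338/1016.81 ≈ 33.2 cm.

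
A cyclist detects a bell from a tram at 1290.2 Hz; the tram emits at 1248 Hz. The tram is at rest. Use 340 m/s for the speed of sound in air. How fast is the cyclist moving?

11.5 m/s

f' > f, so the cyclist is approaching.
f' = f · (v + v_o)/v ⇒ v_o = v · |f'/f − 1|.
v_o = 340 × |1290.2/1248 − 1| = 340 × 0.03381 ≈ 11.5 m/s.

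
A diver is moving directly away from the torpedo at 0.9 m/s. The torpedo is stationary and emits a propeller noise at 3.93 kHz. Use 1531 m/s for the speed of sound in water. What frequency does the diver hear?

3.93 kHz

Moving observer, stationary source: f' = f · (v − v_o)/v.
f' = 3.93 × (1531 − 0.9)/1531 = 3.93 × 1530.1/1531 ≈ 3.93 kHz.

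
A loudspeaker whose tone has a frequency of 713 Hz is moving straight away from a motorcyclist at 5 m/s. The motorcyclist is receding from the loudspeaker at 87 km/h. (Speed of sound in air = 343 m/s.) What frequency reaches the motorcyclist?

653 Hz

87 km/h = 24.17 m/s.
General Doppler shift: f' = f · (v − v_o)/(v + v_s).
f' = 713 × (343 − 24.17)/(343 + 5) = 713 × 318.83/348 ≈ 653 Hz.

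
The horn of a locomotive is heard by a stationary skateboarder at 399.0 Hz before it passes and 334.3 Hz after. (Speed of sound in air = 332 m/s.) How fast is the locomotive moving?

f₁/f₂ = (v + v_s)/(v − v_s), so v_s = v · (f₁ − f₂)/(f₁ + f₂).
v_s = 332 × (399.0 − 334.3)/(399.0 + 334.3) = 332 × 64.7/733.3 ≈ 29 m/s.

29 m/s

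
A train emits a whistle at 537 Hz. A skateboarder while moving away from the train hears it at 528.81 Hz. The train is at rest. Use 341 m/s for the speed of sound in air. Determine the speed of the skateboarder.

5.2 m/s

f' = f · (v − v_o)/v ⇒ v_o = v · |f'/f − 1|.
v_o = 341 × |528.81/537 − 1| = 341 × 0.01525 ≈ 5.2 m/s.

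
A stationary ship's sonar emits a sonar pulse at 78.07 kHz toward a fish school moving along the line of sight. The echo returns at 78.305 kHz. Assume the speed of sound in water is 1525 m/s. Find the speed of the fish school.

Double Doppler shift off a moving reflector: f₂ = f₀ · (v + u)/(v − u) (u > 0 toward emitter).
Rearranging, u = v · (f₂ − f₀)/(f₂ + f₀) = 1525 × 0.235/156.375 ≈ 2.29 m/s.
So the fish school is moving at 2.29 m/s toward the emitter.

2.29 m/s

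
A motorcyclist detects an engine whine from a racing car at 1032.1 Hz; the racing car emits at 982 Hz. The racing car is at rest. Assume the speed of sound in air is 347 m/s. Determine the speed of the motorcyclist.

f' > f, so the motorcyclist is approaching.
f' = f · (v + v_o)/v ⇒ v_o = v · |f'/f − 1|.
v_o = 347 × |1032.1/982 − 1| = 347 × 0.05102 ≈ 17.7 m/s.

17.7 m/s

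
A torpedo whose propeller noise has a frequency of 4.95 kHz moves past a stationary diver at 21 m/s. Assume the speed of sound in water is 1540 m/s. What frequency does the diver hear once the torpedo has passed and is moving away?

4.88 kHz

Receding: f₂ = f · v/(v + v_s) = 4.95 × 1540/1561 ≈ 4.88 kHz.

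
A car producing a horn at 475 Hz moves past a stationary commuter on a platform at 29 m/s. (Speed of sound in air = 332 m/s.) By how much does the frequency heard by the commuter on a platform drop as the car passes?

83.6 Hz

Approaching: f₁ = f · v/(v − v_s) = 475 × 332/303 ≈ 520.5 Hz.
Receding: f₂ = f · v/(v + v_s) = 475 × 332/361 ≈ 436.8 Hz.
Drop: f₁ − f₂ = 2f·v·v_s/(v² − v_s²) = 2 × 475 × 332 × 29/(332² − 29²) ≈ 83.6 Hz.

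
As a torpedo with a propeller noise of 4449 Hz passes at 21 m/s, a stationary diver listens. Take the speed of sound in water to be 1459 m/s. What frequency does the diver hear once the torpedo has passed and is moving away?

Receding: f₂ = f · v/(v + v_s) = 4449 × 1459/1480 ≈ 4386 Hz.

4386 Hz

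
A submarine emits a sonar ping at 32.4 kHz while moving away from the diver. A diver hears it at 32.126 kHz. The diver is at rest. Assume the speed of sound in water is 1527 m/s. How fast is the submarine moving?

13.0 m/s

f' = f · v/(v + v_s) ⇒ v_s = v · |1 − f/f'|.
v_s = 1527 × |1 − 32.4/32.126| = 1527 × 0.008529 ≈ 13.0 m/s.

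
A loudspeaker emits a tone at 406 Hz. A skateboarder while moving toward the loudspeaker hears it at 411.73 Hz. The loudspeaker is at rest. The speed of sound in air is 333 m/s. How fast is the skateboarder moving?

f' = f · (v + v_o)/v ⇒ v_o = v · |f'/f − 1|.
v_o = 333 × |411.73/406 − 1| = 333 × 0.01411 ≈ 4.7 m/s.

4.7 m/s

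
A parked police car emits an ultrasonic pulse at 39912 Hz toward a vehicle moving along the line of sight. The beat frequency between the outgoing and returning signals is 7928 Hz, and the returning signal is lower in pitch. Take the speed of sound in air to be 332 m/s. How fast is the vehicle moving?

Double Doppler shift off a moving reflector: f₂ = f₀ · (v + u)/(v − u) (u > 0 toward emitter).
Returning signal is lower, so f₂ = f₀ − Δf = 39912 − 7928 = 31984 Hz.
Rearranging, u = v · (f₂ − f₀)/(f₂ + f₀) = 332 × -7928/71896 ≈ -37 m/s.
So the vehicle is moving at 37 m/s away from the emitter.

37 m/s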